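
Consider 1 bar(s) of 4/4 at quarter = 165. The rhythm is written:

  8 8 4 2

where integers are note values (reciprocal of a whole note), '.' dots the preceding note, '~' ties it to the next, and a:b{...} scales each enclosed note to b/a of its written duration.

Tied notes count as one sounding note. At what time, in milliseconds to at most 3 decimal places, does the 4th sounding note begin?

note 4 onset = 2b = 727.273ms

1. 0.0ms @ 0 + 181.818ms (1/2)
2. 181.818ms @ 1/2 + 181.818ms (1/2)
3. 363.636ms @ 1 + 363.636ms (1)
4. 727.273ms @ 2 + 727.273ms (2)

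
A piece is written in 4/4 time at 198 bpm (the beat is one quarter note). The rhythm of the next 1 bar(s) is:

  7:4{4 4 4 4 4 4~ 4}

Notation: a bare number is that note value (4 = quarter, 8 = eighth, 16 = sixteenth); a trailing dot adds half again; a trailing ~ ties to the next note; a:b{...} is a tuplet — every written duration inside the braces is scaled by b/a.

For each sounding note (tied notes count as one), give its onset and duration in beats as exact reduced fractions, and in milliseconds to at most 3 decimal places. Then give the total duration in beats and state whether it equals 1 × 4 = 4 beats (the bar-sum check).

1) 0.0ms=0b +173.16ms=4/7b
2) 173.16ms=4/7b +173.16ms=4/7b
3) 346.32ms=8/7b +173.16ms=4/7b
4) 519.481ms=12/7b +173.16ms=4/7b
5) 692.641ms=16/7b +173.16ms=4/7b
6) 865.801ms=20/7b +346.32ms=8/7b
Σ=4b of 4 (198bpm 4/4) — PASS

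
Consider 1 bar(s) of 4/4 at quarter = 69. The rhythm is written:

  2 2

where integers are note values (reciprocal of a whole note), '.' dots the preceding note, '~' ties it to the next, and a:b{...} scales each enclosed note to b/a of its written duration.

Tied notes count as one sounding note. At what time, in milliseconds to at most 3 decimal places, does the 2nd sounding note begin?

1. 0.0ms @ 0 + 1739.13ms (2)
2. 1739.13ms @ 2 + 1739.13ms (2)

note 2 onset = 2b = 1739.13ms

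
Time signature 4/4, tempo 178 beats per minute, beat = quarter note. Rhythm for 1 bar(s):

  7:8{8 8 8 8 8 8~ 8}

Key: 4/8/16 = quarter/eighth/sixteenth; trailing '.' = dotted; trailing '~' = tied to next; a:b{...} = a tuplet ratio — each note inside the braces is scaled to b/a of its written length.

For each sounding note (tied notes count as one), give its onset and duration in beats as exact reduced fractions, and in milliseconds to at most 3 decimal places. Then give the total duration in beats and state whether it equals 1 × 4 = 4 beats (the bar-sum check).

1) 0.0ms=0b +192.616ms=4/7b
2) 192.616ms=4/7b +192.616ms=4/7b
3) 385.233ms=8/7b +192.616ms=4/7b
4) 577.849ms=12/7b +192.616ms=4/7b
5) 770.465ms=16/7b +192.616ms=4/7b
6) 963.082ms=20/7b +385.233ms=8/7b
Σ=4b of 4 (178bpm 4/4) — PASS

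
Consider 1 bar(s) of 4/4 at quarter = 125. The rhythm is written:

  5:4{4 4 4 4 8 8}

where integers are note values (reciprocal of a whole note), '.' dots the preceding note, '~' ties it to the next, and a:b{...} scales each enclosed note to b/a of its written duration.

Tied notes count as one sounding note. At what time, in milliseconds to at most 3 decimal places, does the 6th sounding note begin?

1. 0.0ms @ 0 + 384.0ms (4/5)
2. 384.0ms @ 4/5 + 384.0ms (4/5)
3. 768.0ms @ 8/5 + 384.0ms (4/5)
4. 1152.0ms @ 12/5 + 384.0ms (4/5)
5. 1536.0ms @ 16/5 + 192.0ms (2/5)
6. 1728.0ms @ 18/5 + 192.0ms (2/5)

note 6 onset = 18/5b = 1728.0ms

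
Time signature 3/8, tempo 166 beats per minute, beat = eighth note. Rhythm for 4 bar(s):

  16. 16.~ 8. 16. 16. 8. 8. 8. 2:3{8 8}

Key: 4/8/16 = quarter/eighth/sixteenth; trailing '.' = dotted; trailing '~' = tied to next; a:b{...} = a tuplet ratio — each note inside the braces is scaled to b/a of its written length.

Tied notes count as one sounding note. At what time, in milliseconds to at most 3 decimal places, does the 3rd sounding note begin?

1. 0.0ms @ 0 + 271.084ms (3/4)
2. 271.084ms @ 3/4 + 813.253ms (9/4)
3. 1084.337ms @ 3 + 271.084ms (3/4)
4. 1355.422ms @ 15/4 + 271.084ms (3/4)
5. 1626.506ms @ 9/2 + 542.169ms (3/2)
6. 2168.675ms @ 6 + 542.169ms (3/2)
7. 2710.843ms @ 15/2 + 542.169ms (3/2)
8. 3253.012ms @ 9 + 542.169ms (3/2)
9. 3795.181ms @ 21/2 + 542.169ms (3/2)

note 3 onset = 3b = 1084.337ms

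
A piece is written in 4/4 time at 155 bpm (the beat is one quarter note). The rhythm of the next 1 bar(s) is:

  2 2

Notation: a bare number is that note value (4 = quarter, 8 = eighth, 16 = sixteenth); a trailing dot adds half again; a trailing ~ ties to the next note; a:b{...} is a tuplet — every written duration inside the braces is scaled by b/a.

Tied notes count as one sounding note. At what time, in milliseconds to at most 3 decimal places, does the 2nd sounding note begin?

1. 0.0ms @ 0 + 774.194ms (2)
2. 774.194ms @ 2 + 774.194ms (2)

note 2 onset = 2b = 774.194ms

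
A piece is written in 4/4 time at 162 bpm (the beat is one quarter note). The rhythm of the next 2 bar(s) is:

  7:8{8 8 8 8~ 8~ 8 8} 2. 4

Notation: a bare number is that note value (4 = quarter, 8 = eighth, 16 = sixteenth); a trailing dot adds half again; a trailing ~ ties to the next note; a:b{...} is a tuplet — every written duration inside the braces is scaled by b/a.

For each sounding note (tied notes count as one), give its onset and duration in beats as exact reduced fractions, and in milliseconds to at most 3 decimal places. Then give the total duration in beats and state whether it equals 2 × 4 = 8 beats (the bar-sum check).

1) 0.0ms=0b +211.64ms=4/7b
2) 211.64ms=4/7b +211.64ms=4/7b
3) 423.28ms=8/7b +211.64ms=4/7b
4) 634.921ms=12/7b +634.921ms=12/7b
5) 1269.841ms=24/7b +211.64ms=4/7b
6) 1481.481ms=4b +1111.111ms=3b
7) 2592.593ms=7b +370.37ms=1b
Σ=8b of 8 (162bpm 4/4) — PASS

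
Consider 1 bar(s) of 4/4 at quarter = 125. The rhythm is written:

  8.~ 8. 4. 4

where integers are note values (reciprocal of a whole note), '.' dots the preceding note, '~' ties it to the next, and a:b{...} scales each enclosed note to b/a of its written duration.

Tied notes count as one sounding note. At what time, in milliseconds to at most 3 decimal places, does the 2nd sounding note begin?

1. 0.0ms @ 0 + 720.0ms (3/2)
2. 720.0ms @ 3/2 + 720.0ms (3/2)
3. 1440.0ms @ 3 + 480.0ms (1)

note 2 onset = 3/2b = 720.0ms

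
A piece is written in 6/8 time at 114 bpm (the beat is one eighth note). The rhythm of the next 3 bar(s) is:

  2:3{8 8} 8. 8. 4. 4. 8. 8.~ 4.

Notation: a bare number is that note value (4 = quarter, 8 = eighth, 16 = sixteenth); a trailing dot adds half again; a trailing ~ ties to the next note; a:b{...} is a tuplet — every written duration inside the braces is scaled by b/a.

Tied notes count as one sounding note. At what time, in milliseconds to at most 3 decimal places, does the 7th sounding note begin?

note 7 onset = 12b = 6315.789ms

1. 0.0ms @ 0 + 789.474ms (3/2)
2. 789.474ms @ 3/2 + 789.474ms (3/2)
3. 1578.947ms @ 3 + 789.474ms (3/2)
4. 2368.421ms @ 9/2 + 789.474ms (3/2)
5. 3157.895ms @ 6 + 1578.947ms (3)
6. 4736.842ms @ 9 + 1578.947ms (3)
7. 6315.789ms @ 12 + 789.474ms (3/2)
8. 7105.263ms @ 27/2 + 2368.421ms (9/2)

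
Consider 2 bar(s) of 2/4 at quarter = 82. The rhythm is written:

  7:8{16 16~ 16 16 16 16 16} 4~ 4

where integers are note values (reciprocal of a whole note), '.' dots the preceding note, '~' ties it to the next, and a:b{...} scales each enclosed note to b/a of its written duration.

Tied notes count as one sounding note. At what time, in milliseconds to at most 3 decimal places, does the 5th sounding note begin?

1. 0.0ms @ 0 + 209.059ms (2/7)
2. 209.059ms @ 2/7 + 418.118ms (4/7)
3. 627.178ms @ 6/7 + 209.059ms (2/7)
4. 836.237ms @ 8/7 + 209.059ms (2/7)
5. 1045.296ms @ 10/7 + 209.059ms (2/7)
6. 1254.355ms @ 12/7 + 209.059ms (2/7)
7. 1463.415ms @ 2 + 1463.415ms (2)

note 5 onset = 10/7b = 1045.296ms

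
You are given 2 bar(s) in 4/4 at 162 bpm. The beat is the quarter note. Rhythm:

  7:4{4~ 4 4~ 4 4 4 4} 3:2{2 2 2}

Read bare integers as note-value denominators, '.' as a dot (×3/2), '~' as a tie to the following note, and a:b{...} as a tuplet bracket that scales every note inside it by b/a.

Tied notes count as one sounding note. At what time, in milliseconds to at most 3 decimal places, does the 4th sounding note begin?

1. 0.0ms @ 0 + 423.28ms (8/7)
2. 423.28ms @ 8/7 + 423.28ms (8/7)
3. 846.561ms @ 16/7 + 211.64ms (4/7)
4. 1058.201ms @ 20/7 + 211.64ms (4/7)
5. 1269.841ms @ 24/7 + 211.64ms (4/7)
6. 1481.481ms @ 4 + 493.827ms (4/3)
7. 1975.309ms @ 16/3 + 493.827ms (4/3)
8. 2469.136ms @ 20/3 + 493.827ms (4/3)

note 4 onset = 20/7b = 1058.201ms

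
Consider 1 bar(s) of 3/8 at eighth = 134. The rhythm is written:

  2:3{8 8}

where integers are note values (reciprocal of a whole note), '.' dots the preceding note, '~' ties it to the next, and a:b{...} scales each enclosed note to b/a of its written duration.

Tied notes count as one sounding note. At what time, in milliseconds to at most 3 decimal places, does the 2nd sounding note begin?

note 2 onset = 3/2b = 671.642ms

1. 0.0ms @ 0 + 671.642ms (3/2)
2. 671.642ms @ 3/2 + 671.642ms (3/2)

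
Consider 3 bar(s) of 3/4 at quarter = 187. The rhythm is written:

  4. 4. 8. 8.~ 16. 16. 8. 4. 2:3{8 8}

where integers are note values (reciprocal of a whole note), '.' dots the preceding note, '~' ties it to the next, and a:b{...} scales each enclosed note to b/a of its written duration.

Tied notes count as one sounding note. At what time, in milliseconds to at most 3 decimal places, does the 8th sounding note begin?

note 8 onset = 15/2b = 2406.417ms

1. 0.0ms @ 0 + 481.283ms (3/2)
2. 481.283ms @ 3/2 + 481.283ms (3/2)
3. 962.567ms @ 3 + 240.642ms (3/4)
4. 1203.209ms @ 15/4 + 360.963ms (9/8)
5. 1564.171ms @ 39/8 + 120.321ms (3/8)
6. 1684.492ms @ 21/4 + 240.642ms (3/4)
7. 1925.134ms @ 6 + 481.283ms (3/2)
8. 2406.417ms @ 15/2 + 240.642ms (3/4)
9. 2647.059ms @ 33/4 + 240.642ms (3/4)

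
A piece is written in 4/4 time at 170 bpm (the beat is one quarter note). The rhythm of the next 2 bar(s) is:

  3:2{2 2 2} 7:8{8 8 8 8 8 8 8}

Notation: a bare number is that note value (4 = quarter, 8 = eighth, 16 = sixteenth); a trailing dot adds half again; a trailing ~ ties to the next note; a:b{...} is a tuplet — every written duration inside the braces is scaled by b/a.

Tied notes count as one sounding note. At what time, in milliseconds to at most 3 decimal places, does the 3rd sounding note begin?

1. 0.0ms @ 0 + 470.588ms (4/3)
2. 470.588ms @ 4/3 + 470.588ms (4/3)
3. 941.176ms @ 8/3 + 470.588ms (4/3)
4. 1411.765ms @ 4 + 201.681ms (4/7)
5. 1613.445ms @ 32/7 + 201.681ms (4/7)
6. 1815.126ms @ 36/7 + 201.681ms (4/7)
7. 2016.807ms @ 40/7 + 201.681ms (4/7)
8. 2218.487ms @ 44/7 + 201.681ms (4/7)
9. 2420.168ms @ 48/7 + 201.681ms (4/7)
10. 2621.849ms @ 52/7 + 201.681ms (4/7)

note 3 onset = 8/3b = 941.176ms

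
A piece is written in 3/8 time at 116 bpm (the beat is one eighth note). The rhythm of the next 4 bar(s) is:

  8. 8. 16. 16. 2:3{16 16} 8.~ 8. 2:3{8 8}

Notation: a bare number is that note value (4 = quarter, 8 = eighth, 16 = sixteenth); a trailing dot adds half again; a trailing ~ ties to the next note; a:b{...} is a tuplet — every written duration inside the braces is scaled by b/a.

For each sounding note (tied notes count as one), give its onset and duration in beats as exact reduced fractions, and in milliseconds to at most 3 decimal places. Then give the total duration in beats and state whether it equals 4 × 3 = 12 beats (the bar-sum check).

1) 0.0ms=0b +775.862ms=3/2b
2) 775.862ms=3/2b +775.862ms=3/2b
3) 1551.724ms=3b +387.931ms=3/4b
4) 1939.655ms=15/4b +387.931ms=3/4b
5) 2327.586ms=9/2b +387.931ms=3/4b
6) 2715.517ms=21/4b +387.931ms=3/4b
7) 3103.448ms=6b +1551.724ms=3b
8) 4655.172ms=9b +775.862ms=3/2b
9) 5431.034ms=21/2b +775.862ms=3/2b
Σ=12b of 12 (116bpm 3/8) — PASS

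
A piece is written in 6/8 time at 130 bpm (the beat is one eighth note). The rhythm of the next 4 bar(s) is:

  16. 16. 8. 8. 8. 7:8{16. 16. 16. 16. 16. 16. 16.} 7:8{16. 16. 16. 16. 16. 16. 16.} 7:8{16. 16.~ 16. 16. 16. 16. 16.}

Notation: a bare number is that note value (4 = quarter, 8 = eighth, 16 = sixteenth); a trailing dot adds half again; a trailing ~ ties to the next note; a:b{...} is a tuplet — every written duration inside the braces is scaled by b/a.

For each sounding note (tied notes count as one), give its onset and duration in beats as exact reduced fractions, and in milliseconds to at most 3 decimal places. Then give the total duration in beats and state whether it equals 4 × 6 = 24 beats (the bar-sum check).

1) 0.0ms=0b +346.154ms=3/4b
2) 346.154ms=3/4b +346.154ms=3/4b
3) 692.308ms=3/2b +692.308ms=3/2b
4) 1384.615ms=3b +692.308ms=3/2b
5) 2076.923ms=9/2b +692.308ms=3/2b
6) 2769.231ms=6b +395.604ms=6/7b
7) 3164.835ms=48/7b +395.604ms=6/7b
8) 3560.44ms=54/7b +395.604ms=6/7b
9) 3956.044ms=60/7b +395.604ms=6/7b
10) 4351.648ms=66/7b +395.604ms=6/7b
11) 4747.253ms=72/7b +395.604ms=6/7b
12) 5142.857ms=78/7b +395.604ms=6/7b
13) 5538.462ms=12b +395.604ms=6/7b
14) 5934.066ms=90/7b +395.604ms=6/7b
15) 6329.67ms=96/7b +395.604ms=6/7b
16) 6725.275ms=102/7b +395.604ms=6/7b
17) 7120.879ms=108/7b +395.604ms=6/7b
18) 7516.484ms=114/7b +395.604ms=6/7b
19) 7912.088ms=120/7b +395.604ms=6/7b
20) 8307.692ms=18b +395.604ms=6/7b
21) 8703.297ms=132/7b +791.209ms=12/7b
22) 9494.505ms=144/7b +395.604ms=6/7b
23) 9890.11ms=150/7b +395.604ms=6/7b
24) 10285.714ms=156/7b +395.604ms=6/7b
25) 10681.319ms=162/7b +395.604ms=6/7b
Σ=24b of 24 (130bpm 6/8) — PASS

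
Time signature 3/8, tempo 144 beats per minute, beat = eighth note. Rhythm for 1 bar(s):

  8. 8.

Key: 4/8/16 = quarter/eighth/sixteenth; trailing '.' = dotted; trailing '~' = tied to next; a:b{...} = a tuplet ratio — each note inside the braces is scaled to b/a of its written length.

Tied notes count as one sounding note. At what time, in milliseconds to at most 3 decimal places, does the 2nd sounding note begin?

1. 0.0ms @ 0 + 625.0ms (3/2)
2. 625.0ms @ 3/2 + 625.0ms (3/2)

note 2 onset = 3/2b = 625.0ms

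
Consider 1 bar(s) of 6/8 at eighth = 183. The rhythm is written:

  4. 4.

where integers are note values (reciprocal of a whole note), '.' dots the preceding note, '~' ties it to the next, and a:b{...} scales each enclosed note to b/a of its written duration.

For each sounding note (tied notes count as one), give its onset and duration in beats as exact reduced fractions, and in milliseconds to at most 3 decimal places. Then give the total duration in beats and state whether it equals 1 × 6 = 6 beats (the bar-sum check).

1) 0.0ms=0b +983.607ms=3b
2) 983.607ms=3b +983.607ms=3b
Σ=6b of 6 (183bpm 6/8) — PASS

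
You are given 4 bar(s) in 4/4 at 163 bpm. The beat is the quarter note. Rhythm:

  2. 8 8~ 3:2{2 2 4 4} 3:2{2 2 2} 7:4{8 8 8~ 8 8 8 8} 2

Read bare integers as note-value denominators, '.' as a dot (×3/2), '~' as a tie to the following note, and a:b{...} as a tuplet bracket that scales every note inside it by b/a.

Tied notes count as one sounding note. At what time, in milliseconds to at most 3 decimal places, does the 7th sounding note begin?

1. 0.0ms @ 0 + 1104.294ms (3)
2. 1104.294ms @ 3 + 184.049ms (1/2)
3. 1288.344ms @ 7/2 + 674.847ms (11/6)
4. 1963.19ms @ 16/3 + 490.798ms (4/3)
5. 2453.988ms @ 20/3 + 245.399ms (2/3)
6. 2699.387ms @ 22/3 + 245.399ms (2/3)
7. 2944.785ms @ 8 + 490.798ms (4/3)
8. 3435.583ms @ 28/3 + 490.798ms (4/3)
9. 3926.38ms @ 32/3 + 490.798ms (4/3)
10. 4417.178ms @ 12 + 105.171ms (2/7)
11. 4522.349ms @ 86/7 + 105.171ms (2/7)
12. 4627.52ms @ 88/7 + 210.342ms (4/7)
13. 4837.862ms @ 92/7 + 105.171ms (2/7)
14. 4943.032ms @ 94/7 + 105.171ms (2/7)
15. 5048.203ms @ 96/7 + 105.171ms (2/7)
16. 5153.374ms @ 14 + 736.196ms (2)

note 7 onset = 8b = 2944.785ms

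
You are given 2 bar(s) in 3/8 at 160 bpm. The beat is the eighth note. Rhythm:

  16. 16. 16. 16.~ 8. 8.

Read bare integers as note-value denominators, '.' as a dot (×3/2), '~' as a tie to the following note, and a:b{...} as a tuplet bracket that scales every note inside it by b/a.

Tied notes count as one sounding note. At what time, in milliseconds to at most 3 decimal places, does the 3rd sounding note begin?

note 3 onset = 3/2b = 562.5ms

1. 0.0ms @ 0 + 281.25ms (3/4)
2. 281.25ms @ 3/4 + 281.25ms (3/4)
3. 562.5ms @ 3/2 + 281.25ms (3/4)
4. 843.75ms @ 9/4 + 843.75ms (9/4)
5. 1687.5ms @ 9/2 + 562.5ms (3/2)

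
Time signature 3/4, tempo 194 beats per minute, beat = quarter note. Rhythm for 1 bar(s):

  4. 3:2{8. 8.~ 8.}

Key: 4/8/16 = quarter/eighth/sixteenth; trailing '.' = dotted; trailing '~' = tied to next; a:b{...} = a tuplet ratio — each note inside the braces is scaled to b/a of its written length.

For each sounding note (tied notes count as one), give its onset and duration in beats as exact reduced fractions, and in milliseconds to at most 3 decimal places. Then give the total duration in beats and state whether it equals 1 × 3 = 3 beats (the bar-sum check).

1) 0.0ms=0b +463.918ms=3/2b
2) 463.918ms=3/2b +154.639ms=1/2b
3) 618.557ms=2b +309.278ms=1b
Σ=3b of 3 (194bpm 3/4) — PASS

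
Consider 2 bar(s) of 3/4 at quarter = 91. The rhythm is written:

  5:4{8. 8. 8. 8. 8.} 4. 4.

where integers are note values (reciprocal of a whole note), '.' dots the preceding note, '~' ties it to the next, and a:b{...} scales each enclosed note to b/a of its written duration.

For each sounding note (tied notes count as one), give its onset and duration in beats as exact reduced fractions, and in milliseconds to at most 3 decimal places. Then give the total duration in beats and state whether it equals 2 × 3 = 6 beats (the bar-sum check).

1) 0.0ms=0b +395.604ms=3/5b
2) 395.604ms=3/5b +395.604ms=3/5b
3) 791.209ms=6/5b +395.604ms=3/5b
4) 1186.813ms=9/5b +395.604ms=3/5b
5) 1582.418ms=12/5b +395.604ms=3/5b
6) 1978.022ms=3b +989.011ms=3/2b
7) 2967.033ms=9/2b +989.011ms=3/2b
Σ=6b of 6 (91bpm 3/4) — PASS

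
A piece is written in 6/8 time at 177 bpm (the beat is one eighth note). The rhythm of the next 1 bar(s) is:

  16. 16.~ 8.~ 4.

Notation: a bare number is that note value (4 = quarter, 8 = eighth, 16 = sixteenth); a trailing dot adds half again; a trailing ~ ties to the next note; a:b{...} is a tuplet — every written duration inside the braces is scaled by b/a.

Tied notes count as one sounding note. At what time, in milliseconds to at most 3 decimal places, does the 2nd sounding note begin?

note 2 onset = 3/4b = 254.237ms

1. 0.0ms @ 0 + 254.237ms (3/4)
2. 254.237ms @ 3/4 + 1779.661ms (21/4)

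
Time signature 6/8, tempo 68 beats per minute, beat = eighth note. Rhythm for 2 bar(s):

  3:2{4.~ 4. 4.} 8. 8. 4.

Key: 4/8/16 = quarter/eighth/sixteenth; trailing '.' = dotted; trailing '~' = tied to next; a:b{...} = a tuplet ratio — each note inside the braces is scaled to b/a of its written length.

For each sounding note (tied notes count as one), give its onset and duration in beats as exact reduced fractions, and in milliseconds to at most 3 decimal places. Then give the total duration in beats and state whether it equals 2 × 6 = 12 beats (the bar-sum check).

1) 0.0ms=0b +3529.412ms=4b
2) 3529.412ms=4b +1764.706ms=2b
3) 5294.118ms=6b +1323.529ms=3/2b
4) 6617.647ms=15/2b +1323.529ms=3/2b
5) 7941.176ms=9b +2647.059ms=3b
Σ=12b of 12 (68bpm 6/8) — PASS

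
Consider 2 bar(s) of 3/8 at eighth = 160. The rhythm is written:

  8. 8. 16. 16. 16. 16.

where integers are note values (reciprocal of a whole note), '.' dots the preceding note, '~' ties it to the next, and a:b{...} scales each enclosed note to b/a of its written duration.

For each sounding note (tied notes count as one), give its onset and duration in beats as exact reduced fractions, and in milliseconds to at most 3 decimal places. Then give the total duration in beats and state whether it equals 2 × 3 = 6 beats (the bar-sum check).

1) 0.0ms=0b +562.5ms=3/2b
2) 562.5ms=3/2b +562.5ms=3/2b
3) 1125.0ms=3b +281.25ms=3/4b
4) 1406.25ms=15/4b +281.25ms=3/4b
5) 1687.5ms=9/2b +281.25ms=3/4b
6) 1968.75ms=21/4b +281.25ms=3/4b
Σ=6b of 6 (160bpm 3/8) — PASS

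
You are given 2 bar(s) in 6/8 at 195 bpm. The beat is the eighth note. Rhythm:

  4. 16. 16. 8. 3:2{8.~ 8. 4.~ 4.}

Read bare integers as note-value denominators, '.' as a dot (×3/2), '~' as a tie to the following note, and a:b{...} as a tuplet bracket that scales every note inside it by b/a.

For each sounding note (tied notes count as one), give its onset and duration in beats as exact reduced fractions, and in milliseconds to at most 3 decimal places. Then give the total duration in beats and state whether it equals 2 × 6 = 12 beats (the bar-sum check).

1) 0.0ms=0b +923.077ms=3b
2) 923.077ms=3b +230.769ms=3/4b
3) 1153.846ms=15/4b +230.769ms=3/4b
4) 1384.615ms=9/2b +461.538ms=3/2b
5) 1846.154ms=6b +615.385ms=2b
6) 2461.538ms=8b +1230.769ms=4b
Σ=12b of 12 (195bpm 6/8) — PASS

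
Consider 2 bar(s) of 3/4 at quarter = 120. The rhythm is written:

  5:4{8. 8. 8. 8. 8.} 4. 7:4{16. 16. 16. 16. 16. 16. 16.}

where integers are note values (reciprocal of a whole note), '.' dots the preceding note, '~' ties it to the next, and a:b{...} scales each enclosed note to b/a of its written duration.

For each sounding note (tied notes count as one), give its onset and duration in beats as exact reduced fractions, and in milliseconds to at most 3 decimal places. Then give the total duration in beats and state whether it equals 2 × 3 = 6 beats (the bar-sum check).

1) 0.0ms=0b +300.0ms=3/5b
2) 300.0ms=3/5b +300.0ms=3/5b
3) 600.0ms=6/5b +300.0ms=3/5b
4) 900.0ms=9/5b +300.0ms=3/5b
5) 1200.0ms=12/5b +300.0ms=3/5b
6) 1500.0ms=3b +750.0ms=3/2b
7) 2250.0ms=9/2b +107.143ms=3/14b
8) 2357.143ms=33/7b +107.143ms=3/14b
9) 2464.286ms=69/14b +107.143ms=3/14b
10) 2571.429ms=36/7b +107.143ms=3/14b
11) 2678.571ms=75/14b +107.143ms=3/14b
12) 2785.714ms=39/7b +107.143ms=3/14b
13) 2892.857ms=81/14b +107.143ms=3/14b
Σ=6b of 6 (120bpm 3/4) — PASS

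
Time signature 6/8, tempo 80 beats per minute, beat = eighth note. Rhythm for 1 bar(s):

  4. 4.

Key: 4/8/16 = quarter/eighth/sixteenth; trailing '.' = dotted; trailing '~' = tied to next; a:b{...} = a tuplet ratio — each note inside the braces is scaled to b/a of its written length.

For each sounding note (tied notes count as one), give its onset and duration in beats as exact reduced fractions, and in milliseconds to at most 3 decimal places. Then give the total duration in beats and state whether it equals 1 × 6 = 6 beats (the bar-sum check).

1) 0.0ms=0b +2250.0ms=3b
2) 2250.0ms=3b +2250.0ms=3b
Σ=6b of 6 (80bpm 6/8) — PASS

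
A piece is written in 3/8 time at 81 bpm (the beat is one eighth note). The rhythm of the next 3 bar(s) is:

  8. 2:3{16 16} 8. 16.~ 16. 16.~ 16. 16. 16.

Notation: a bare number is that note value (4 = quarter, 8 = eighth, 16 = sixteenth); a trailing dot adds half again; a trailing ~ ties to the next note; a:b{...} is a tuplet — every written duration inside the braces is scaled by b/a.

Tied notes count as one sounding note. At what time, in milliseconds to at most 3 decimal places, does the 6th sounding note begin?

note 6 onset = 6b = 4444.444ms

1. 0.0ms @ 0 + 1111.111ms (3/2)
2. 1111.111ms @ 3/2 + 555.556ms (3/4)
3. 1666.667ms @ 9/4 + 555.556ms (3/4)
4. 2222.222ms @ 3 + 1111.111ms (3/2)
5. 3333.333ms @ 9/2 + 1111.111ms (3/2)
6. 4444.444ms @ 6 + 1111.111ms (3/2)
7. 5555.556ms @ 15/2 + 555.556ms (3/4)
8. 6111.111ms @ 33/4 + 555.556ms (3/4)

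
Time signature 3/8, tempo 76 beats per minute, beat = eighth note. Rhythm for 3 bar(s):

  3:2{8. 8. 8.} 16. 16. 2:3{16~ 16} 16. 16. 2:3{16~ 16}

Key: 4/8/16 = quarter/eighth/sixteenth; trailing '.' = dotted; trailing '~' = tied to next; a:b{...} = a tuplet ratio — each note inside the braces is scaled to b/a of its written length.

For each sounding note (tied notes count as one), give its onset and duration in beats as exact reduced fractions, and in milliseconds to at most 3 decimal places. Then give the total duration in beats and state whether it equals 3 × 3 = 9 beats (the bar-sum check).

1) 0.0ms=0b +789.474ms=1b
2) 789.474ms=1b +789.474ms=1b
3) 1578.947ms=2b +789.474ms=1b
4) 2368.421ms=3b +592.105ms=3/4b
5) 2960.526ms=15/4b +592.105ms=3/4b
6) 3552.632ms=9/2b +1184.211ms=3/2b
7) 4736.842ms=6b +592.105ms=3/4b
8) 5328.947ms=27/4b +592.105ms=3/4b
9) 5921.053ms=15/2b +1184.211ms=3/2b
Σ=9b of 9 (76bpm 3/8) — PASS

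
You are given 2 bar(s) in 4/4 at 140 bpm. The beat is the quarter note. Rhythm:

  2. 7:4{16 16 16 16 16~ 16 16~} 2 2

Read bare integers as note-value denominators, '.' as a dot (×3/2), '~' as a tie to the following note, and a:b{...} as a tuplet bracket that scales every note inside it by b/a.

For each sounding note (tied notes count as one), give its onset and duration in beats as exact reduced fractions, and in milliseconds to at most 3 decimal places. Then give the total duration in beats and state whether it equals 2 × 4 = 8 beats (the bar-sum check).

1) 0.0ms=0b +1285.714ms=3b
2) 1285.714ms=3b +61.224ms=1/7b
3) 1346.939ms=22/7b +61.224ms=1/7b
4) 1408.163ms=23/7b +61.224ms=1/7b
5) 1469.388ms=24/7b +61.224ms=1/7b
6) 1530.612ms=25/7b +122.449ms=2/7b
7) 1653.061ms=27/7b +918.367ms=15/7b
8) 2571.429ms=6b +857.143ms=2b
Σ=8b of 8 (140bpm 4/4) — PASS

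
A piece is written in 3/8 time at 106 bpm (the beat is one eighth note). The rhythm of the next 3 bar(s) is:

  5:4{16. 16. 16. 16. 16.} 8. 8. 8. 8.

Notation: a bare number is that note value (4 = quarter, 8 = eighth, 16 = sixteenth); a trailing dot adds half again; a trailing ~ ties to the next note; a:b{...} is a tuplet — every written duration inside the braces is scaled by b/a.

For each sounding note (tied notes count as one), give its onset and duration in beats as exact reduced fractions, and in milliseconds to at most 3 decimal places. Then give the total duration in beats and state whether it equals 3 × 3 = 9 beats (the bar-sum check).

1) 0.0ms=0b +339.623ms=3/5b
2) 339.623ms=3/5b +339.623ms=3/5b
3) 679.245ms=6/5b +339.623ms=3/5b
4) 1018.868ms=9/5b +339.623ms=3/5b
5) 1358.491ms=12/5b +339.623ms=3/5b
6) 1698.113ms=3b +849.057ms=3/2b
7) 2547.17ms=9/2b +849.057ms=3/2b
8) 3396.226ms=6b +849.057ms=3/2b
9) 4245.283ms=15/2b +849.057ms=3/2b
Σ=9b of 9 (106bpm 3/8) — PASS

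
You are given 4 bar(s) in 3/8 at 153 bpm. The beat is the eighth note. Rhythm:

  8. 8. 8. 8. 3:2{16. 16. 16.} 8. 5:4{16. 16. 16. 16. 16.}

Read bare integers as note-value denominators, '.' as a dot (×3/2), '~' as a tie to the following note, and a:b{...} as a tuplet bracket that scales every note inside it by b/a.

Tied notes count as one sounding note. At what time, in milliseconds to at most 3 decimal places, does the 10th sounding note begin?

1. 0.0ms @ 0 + 588.235ms (3/2)
2. 588.235ms @ 3/2 + 588.235ms (3/2)
3. 1176.471ms @ 3 + 588.235ms (3/2)
4. 1764.706ms @ 9/2 + 588.235ms (3/2)
5. 2352.941ms @ 6 + 196.078ms (1/2)
6. 2549.02ms @ 13/2 + 196.078ms (1/2)
7. 2745.098ms @ 7 + 196.078ms (1/2)
8. 2941.176ms @ 15/2 + 588.235ms (3/2)
9. 3529.412ms @ 9 + 235.294ms (3/5)
10. 3764.706ms @ 48/5 + 235.294ms (3/5)
11. 4000.0ms @ 51/5 + 235.294ms (3/5)
12. 4235.294ms @ 54/5 + 235.294ms (3/5)
13. 4470.588ms @ 57/5 + 235.294ms (3/5)

note 10 onset = 48/5b = 3764.706ms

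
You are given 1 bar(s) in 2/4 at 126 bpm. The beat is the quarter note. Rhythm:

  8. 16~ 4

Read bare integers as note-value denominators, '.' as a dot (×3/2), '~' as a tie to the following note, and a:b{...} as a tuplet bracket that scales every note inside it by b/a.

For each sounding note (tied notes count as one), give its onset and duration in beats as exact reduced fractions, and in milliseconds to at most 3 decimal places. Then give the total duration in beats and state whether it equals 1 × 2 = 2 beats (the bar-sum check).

1) 0.0ms=0b +357.143ms=3/4b
2) 357.143ms=3/4b +595.238ms=5/4b
Σ=2b of 2 (126bpm 2/4) — PASS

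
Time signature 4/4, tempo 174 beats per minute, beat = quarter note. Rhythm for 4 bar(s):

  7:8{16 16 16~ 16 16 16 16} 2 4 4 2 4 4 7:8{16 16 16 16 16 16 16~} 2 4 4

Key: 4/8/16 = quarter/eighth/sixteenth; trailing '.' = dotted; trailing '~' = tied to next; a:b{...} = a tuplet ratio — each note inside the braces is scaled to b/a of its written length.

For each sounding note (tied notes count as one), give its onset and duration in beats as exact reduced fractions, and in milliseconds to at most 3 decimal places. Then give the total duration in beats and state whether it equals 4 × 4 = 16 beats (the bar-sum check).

1) 0.0ms=0b +98.522ms=2/7b
2) 98.522ms=2/7b +98.522ms=2/7b
3) 197.044ms=4/7b +197.044ms=4/7b
4) 394.089ms=8/7b +98.522ms=2/7b
5) 492.611ms=10/7b +98.522ms=2/7b
6) 591.133ms=12/7b +98.522ms=2/7b
7) 689.655ms=2b +689.655ms=2b
8) 1379.31ms=4b +344.828ms=1b
9) 1724.138ms=5b +344.828ms=1b
10) 2068.966ms=6b +689.655ms=2b
11) 2758.621ms=8b +344.828ms=1b
12) 3103.448ms=9b +344.828ms=1b
13) 3448.276ms=10b +98.522ms=2/7b
14) 3546.798ms=72/7b +98.522ms=2/7b
15) 3645.32ms=74/7b +98.522ms=2/7b
16) 3743.842ms=76/7b +98.522ms=2/7b
17) 3842.365ms=78/7b +98.522ms=2/7b
18) 3940.887ms=80/7b +98.522ms=2/7b
19) 4039.409ms=82/7b +788.177ms=16/7b
20) 4827.586ms=14b +344.828ms=1b
21) 5172.414ms=15b +344.828ms=1b
Σ=16b of 16 (174bpm 4/4) — PASS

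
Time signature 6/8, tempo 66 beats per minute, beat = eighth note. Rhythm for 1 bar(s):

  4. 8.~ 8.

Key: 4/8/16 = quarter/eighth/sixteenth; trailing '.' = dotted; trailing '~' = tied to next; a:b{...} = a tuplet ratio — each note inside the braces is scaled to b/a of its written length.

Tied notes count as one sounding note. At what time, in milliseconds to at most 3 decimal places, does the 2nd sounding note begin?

1. 0.0ms @ 0 + 2727.273ms (3)
2. 2727.273ms @ 3 + 2727.273ms (3)

note 2 onset = 3b = 2727.273ms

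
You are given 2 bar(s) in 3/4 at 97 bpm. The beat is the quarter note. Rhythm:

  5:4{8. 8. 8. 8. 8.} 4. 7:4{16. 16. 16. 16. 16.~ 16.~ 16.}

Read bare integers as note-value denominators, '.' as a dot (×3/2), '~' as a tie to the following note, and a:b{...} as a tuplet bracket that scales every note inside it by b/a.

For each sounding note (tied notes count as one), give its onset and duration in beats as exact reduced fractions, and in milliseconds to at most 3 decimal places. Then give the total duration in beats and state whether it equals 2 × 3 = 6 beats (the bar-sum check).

1) 0.0ms=0b +371.134ms=3/5b
2) 371.134ms=3/5b +371.134ms=3/5b
3) 742.268ms=6/5b +371.134ms=3/5b
4) 1113.402ms=9/5b +371.134ms=3/5b
5) 1484.536ms=12/5b +371.134ms=3/5b
6) 1855.67ms=3b +927.835ms=3/2b
7) 2783.505ms=9/2b +132.548ms=3/14b
8) 2916.053ms=33/7b +132.548ms=3/14b
9) 3048.601ms=69/14b +132.548ms=3/14b
10) 3181.149ms=36/7b +132.548ms=3/14b
11) 3313.697ms=75/14b +397.644ms=9/14b
Σ=6b of 6 (97bpm 3/4) — PASS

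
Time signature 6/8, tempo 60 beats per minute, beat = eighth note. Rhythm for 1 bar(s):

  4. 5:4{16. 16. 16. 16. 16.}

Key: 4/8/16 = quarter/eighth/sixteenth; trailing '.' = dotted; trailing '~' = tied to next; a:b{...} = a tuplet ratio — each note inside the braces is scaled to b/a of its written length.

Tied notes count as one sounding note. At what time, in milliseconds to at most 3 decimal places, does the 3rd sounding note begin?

note 3 onset = 18/5b = 3600.0ms

1. 0.0ms @ 0 + 3000.0ms (3)
2. 3000.0ms @ 3 + 600.0ms (3/5)
3. 3600.0ms @ 18/5 + 600.0ms (3/5)
4. 4200.0ms @ 21/5 + 600.0ms (3/5)
5. 4800.0ms @ 24/5 + 600.0ms (3/5)
6. 5400.0ms @ 27/5 + 600.0ms (3/5)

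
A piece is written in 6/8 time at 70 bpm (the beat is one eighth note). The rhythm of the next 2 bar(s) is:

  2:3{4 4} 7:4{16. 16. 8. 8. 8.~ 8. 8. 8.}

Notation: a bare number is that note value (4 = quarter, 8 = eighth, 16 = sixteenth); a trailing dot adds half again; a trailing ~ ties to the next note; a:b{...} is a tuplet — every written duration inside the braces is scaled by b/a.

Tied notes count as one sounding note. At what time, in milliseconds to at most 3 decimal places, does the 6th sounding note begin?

1. 0.0ms @ 0 + 2571.429ms (3)
2. 2571.429ms @ 3 + 2571.429ms (3)
3. 5142.857ms @ 6 + 367.347ms (3/7)
4. 5510.204ms @ 45/7 + 367.347ms (3/7)
5. 5877.551ms @ 48/7 + 734.694ms (6/7)
6. 6612.245ms @ 54/7 + 734.694ms (6/7)
7. 7346.939ms @ 60/7 + 1469.388ms (12/7)
8. 8816.327ms @ 72/7 + 734.694ms (6/7)
9. 9551.02ms @ 78/7 + 734.694ms (6/7)

note 6 onset = 54/7b = 6612.245ms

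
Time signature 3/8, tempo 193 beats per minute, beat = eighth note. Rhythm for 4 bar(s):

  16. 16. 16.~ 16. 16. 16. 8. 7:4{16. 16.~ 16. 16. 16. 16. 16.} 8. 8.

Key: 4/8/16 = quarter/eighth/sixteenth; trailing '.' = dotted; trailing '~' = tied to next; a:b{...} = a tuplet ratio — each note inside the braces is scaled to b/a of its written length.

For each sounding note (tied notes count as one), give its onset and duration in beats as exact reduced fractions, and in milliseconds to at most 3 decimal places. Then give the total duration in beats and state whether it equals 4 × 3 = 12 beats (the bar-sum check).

1) 0.0ms=0b +233.161ms=3/4b
2) 233.161ms=3/4b +233.161ms=3/4b
3) 466.321ms=3/2b +466.321ms=3/2b
4) 932.642ms=3b +233.161ms=3/4b
5) 1165.803ms=15/4b +233.161ms=3/4b
6) 1398.964ms=9/2b +466.321ms=3/2b
7) 1865.285ms=6b +133.235ms=3/7b
8) 1998.52ms=45/7b +266.469ms=6/7b
9) 2264.989ms=51/7b +133.235ms=3/7b
10) 2398.224ms=54/7b +133.235ms=3/7b
11) 2531.458ms=57/7b +133.235ms=3/7b
12) 2664.693ms=60/7b +133.235ms=3/7b
13) 2797.927ms=9b +466.321ms=3/2b
14) 3264.249ms=21/2b +466.321ms=3/2b
Σ=12b of 12 (193bpm 3/8) — PASS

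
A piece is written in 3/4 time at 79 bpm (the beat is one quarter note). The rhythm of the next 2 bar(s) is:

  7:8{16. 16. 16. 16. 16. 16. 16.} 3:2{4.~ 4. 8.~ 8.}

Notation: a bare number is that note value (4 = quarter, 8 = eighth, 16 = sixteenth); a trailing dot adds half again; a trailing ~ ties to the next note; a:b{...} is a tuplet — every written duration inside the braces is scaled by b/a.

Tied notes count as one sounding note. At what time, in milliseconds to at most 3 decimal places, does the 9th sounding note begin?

note 9 onset = 5b = 3797.468ms

1. 0.0ms @ 0 + 325.497ms (3/7)
2. 325.497ms @ 3/7 + 325.497ms (3/7)
3. 650.995ms @ 6/7 + 325.497ms (3/7)
4. 976.492ms @ 9/7 + 325.497ms (3/7)
5. 1301.989ms @ 12/7 + 325.497ms (3/7)
6. 1627.486ms @ 15/7 + 325.497ms (3/7)
7. 1952.984ms @ 18/7 + 325.497ms (3/7)
8. 2278.481ms @ 3 + 1518.987ms (2)
9. 3797.468ms @ 5 + 759.494ms (1)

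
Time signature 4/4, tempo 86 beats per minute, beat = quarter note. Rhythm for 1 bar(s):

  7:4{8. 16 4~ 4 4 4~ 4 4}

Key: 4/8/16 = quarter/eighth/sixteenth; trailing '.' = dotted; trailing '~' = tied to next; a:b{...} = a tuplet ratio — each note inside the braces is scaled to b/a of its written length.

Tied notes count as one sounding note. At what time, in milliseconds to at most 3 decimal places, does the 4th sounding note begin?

1. 0.0ms @ 0 + 299.003ms (3/7)
2. 299.003ms @ 3/7 + 99.668ms (1/7)
3. 398.671ms @ 4/7 + 797.342ms (8/7)
4. 1196.013ms @ 12/7 + 398.671ms (4/7)
5. 1594.684ms @ 16/7 + 797.342ms (8/7)
6. 2392.027ms @ 24/7 + 398.671ms (4/7)

note 4 onset = 12/7b = 1196.013ms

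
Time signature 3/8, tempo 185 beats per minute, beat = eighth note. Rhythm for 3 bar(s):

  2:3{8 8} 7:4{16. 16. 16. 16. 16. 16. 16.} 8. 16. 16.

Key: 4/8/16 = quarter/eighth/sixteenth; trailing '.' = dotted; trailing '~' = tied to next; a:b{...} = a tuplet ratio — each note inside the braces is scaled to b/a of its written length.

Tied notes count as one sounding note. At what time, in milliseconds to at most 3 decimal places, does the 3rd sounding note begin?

note 3 onset = 3b = 972.973ms

1. 0.0ms @ 0 + 486.486ms (3/2)
2. 486.486ms @ 3/2 + 486.486ms (3/2)
3. 972.973ms @ 3 + 138.996ms (3/7)
4. 1111.969ms @ 24/7 + 138.996ms (3/7)
5. 1250.965ms @ 27/7 + 138.996ms (3/7)
6. 1389.961ms @ 30/7 + 138.996ms (3/7)
7. 1528.958ms @ 33/7 + 138.996ms (3/7)
8. 1667.954ms @ 36/7 + 138.996ms (3/7)
9. 1806.95ms @ 39/7 + 138.996ms (3/7)
10. 1945.946ms @ 6 + 486.486ms (3/2)
11. 2432.432ms @ 15/2 + 243.243ms (3/4)
12. 2675.676ms @ 33/4 + 243.243ms (3/4)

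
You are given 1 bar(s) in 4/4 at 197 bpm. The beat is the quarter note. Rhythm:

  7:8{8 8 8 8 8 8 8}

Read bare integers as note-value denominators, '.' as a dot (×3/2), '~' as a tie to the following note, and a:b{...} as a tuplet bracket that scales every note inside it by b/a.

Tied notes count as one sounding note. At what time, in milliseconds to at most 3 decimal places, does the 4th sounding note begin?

note 4 onset = 12/7b = 522.117ms

1. 0.0ms @ 0 + 174.039ms (4/7)
2. 174.039ms @ 4/7 + 174.039ms (4/7)
3. 348.078ms @ 8/7 + 174.039ms (4/7)
4. 522.117ms @ 12/7 + 174.039ms (4/7)
5. 696.157ms @ 16/7 + 174.039ms (4/7)
6. 870.196ms @ 20/7 + 174.039ms (4/7)
7. 1044.235ms @ 24/7 + 174.039ms (4/7)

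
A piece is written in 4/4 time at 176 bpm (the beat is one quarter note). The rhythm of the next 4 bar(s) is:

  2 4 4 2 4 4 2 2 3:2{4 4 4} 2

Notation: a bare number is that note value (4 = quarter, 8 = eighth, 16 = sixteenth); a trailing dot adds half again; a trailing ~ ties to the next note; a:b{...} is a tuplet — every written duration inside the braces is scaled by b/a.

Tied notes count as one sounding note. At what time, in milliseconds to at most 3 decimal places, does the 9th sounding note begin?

1. 0.0ms @ 0 + 681.818ms (2)
2. 681.818ms @ 2 + 340.909ms (1)
3. 1022.727ms @ 3 + 340.909ms (1)
4. 1363.636ms @ 4 + 681.818ms (2)
5. 2045.455ms @ 6 + 340.909ms (1)
6. 2386.364ms @ 7 + 340.909ms (1)
7. 2727.273ms @ 8 + 681.818ms (2)
8. 3409.091ms @ 10 + 681.818ms (2)
9. 4090.909ms @ 12 + 227.273ms (2/3)
10. 4318.182ms @ 38/3 + 227.273ms (2/3)
11. 4545.455ms @ 40/3 + 227.273ms (2/3)
12. 4772.727ms @ 14 + 681.818ms (2)

note 9 onset = 12b = 4090.909ms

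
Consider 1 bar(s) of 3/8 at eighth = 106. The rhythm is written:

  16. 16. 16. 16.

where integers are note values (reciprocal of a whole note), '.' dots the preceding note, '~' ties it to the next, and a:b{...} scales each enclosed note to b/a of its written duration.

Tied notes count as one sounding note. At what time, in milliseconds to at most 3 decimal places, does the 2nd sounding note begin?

1. 0.0ms @ 0 + 424.528ms (3/4)
2. 424.528ms @ 3/4 + 424.528ms (3/4)
3. 849.057ms @ 3/2 + 424.528ms (3/4)
4. 1273.585ms @ 9/4 + 424.528ms (3/4)

note 2 onset = 3/4b = 424.528ms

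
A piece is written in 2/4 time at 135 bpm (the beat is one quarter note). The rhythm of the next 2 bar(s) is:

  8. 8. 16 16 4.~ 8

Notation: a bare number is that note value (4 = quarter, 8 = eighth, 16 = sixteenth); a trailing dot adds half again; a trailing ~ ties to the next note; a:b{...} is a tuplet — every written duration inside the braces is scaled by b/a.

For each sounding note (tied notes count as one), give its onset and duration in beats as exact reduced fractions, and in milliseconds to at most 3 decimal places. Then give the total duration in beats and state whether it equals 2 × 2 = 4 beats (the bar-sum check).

1) 0.0ms=0b +333.333ms=3/4b
2) 333.333ms=3/4b +333.333ms=3/4b
3) 666.667ms=3/2b +111.111ms=1/4b
4) 777.778ms=7/4b +111.111ms=1/4b
5) 888.889ms=2b +888.889ms=2b
Σ=4b of 4 (135bpm 2/4) — PASS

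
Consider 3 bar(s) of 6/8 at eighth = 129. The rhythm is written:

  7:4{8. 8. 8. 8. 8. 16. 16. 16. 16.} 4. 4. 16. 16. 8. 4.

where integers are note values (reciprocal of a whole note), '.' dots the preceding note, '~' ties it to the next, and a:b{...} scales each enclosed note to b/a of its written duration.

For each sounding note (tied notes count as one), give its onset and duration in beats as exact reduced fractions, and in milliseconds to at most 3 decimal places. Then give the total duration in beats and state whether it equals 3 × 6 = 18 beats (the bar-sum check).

1) 0.0ms=0b +398.671ms=6/7b
2) 398.671ms=6/7b +398.671ms=6/7b
3) 797.342ms=12/7b +398.671ms=6/7b
4) 1196.013ms=18/7b +398.671ms=6/7b
5) 1594.684ms=24/7b +398.671ms=6/7b
6) 1993.355ms=30/7b +199.336ms=3/7b
7) 2192.691ms=33/7b +199.336ms=3/7b
8) 2392.027ms=36/7b +199.336ms=3/7b
9) 2591.362ms=39/7b +199.336ms=3/7b
10) 2790.698ms=6b +1395.349ms=3b
11) 4186.047ms=9b +1395.349ms=3b
12) 5581.395ms=12b +348.837ms=3/4b
13) 5930.233ms=51/4b +348.837ms=3/4b
14) 6279.07ms=27/2b +697.674ms=3/2b
15) 6976.744ms=15b +1395.349ms=3b
Σ=18b of 18 (129bpm 6/8) — PASS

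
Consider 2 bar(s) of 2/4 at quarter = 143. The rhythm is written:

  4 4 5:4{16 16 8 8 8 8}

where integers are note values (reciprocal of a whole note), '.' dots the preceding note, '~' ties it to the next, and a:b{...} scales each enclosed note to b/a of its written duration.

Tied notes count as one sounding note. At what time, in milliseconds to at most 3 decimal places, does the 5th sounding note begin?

1. 0.0ms @ 0 + 419.58ms (1)
2. 419.58ms @ 1 + 419.58ms (1)
3. 839.161ms @ 2 + 83.916ms (1/5)
4. 923.077ms @ 11/5 + 83.916ms (1/5)
5. 1006.993ms @ 12/5 + 167.832ms (2/5)
6. 1174.825ms @ 14/5 + 167.832ms (2/5)
7. 1342.657ms @ 16/5 + 167.832ms (2/5)
8. 1510.49ms @ 18/5 + 167.832ms (2/5)

note 5 onset = 12/5b = 1006.993ms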